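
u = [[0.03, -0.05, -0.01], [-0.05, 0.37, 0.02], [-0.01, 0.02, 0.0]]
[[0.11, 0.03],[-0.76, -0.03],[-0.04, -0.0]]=u@[[0.27, 0.47],[-2.02, 0.06],[0.08, -1.46]]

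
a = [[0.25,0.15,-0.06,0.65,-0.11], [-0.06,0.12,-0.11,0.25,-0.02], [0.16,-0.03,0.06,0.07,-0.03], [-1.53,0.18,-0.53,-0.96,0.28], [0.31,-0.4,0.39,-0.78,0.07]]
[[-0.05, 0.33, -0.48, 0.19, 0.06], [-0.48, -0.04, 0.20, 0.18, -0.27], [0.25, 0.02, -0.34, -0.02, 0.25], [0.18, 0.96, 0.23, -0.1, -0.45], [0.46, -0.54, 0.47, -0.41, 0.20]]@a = [[-0.38, 0.06, -0.14, -0.21, 0.07], [-0.44, 0.06, -0.16, -0.27, 0.08], [0.12, -0.05, 0.07, -0.03, -0.01], [0.04, 0.3, -0.23, 0.82, -0.11], [0.91, -0.16, 0.36, 0.43, -0.15]]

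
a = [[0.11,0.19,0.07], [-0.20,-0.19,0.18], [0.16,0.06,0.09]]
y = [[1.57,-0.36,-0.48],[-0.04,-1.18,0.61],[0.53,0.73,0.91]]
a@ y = [[0.2, -0.21, 0.13], [-0.21, 0.43, 0.14], [0.3, -0.06, 0.04]]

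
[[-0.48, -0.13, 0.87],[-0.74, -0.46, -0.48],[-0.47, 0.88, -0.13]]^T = [[-0.48,-0.74,-0.47], [-0.13,-0.46,0.88], [0.87,-0.48,-0.13]]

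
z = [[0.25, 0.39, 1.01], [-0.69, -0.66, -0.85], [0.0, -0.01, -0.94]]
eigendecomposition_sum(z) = [[(0.12+0.31j), 0.19+0.16j, 0.02+0.23j], [-0.34-0.29j, (-0.33-0.07j), -0.18-0.26j], [0.01+0.00j, -0j, 0j]] + [[(0.12-0.31j),0.19-0.16j,0.02-0.23j], [-0.34+0.29j,-0.33+0.07j,(-0.18+0.26j)], [0.01-0.00j,0j,-0j]] + [[0.01+0.00j, (0.02+0j), 0.96+0.00j], [(-0.01-0j), (-0.01-0j), -0.49-0.00j], [-0.01-0.00j, (-0.02-0j), (-0.95-0j)]]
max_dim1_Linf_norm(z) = 1.01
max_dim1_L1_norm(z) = 2.2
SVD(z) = [[-0.60, -0.18, 0.78], [0.66, -0.66, 0.36], [0.45, 0.73, 0.51]] @ diag([1.8317839704756966, 0.6249531115249701, 0.08124711627838156]) @ [[-0.33, -0.37, -0.87],[0.66, 0.57, -0.49],[-0.68, 0.73, -0.05]]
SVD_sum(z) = [[0.37, 0.41, 0.96], [-0.4, -0.45, -1.05], [-0.27, -0.3, -0.71]] + [[-0.07, -0.06, 0.05], [-0.27, -0.24, 0.2], [0.3, 0.26, -0.23]] + [[-0.04, 0.05, -0.00],[-0.02, 0.02, -0.00],[-0.03, 0.03, -0.0]]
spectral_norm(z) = 1.83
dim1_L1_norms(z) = [1.65, 2.2, 0.95]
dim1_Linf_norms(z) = [1.01, 0.85, 0.94]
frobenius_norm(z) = 1.94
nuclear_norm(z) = 2.54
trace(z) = -1.35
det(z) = -0.09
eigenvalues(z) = [(-0.2+0.24j), (-0.2-0.24j), (-0.95+0j)]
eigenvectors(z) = [[(-0.52-0.28j), -0.52+0.28j, -0.67+0.00j], [0.80+0.00j, 0.80-0.00j, (0.34+0j)], [(-0.01+0j), (-0.01-0j), 0.66+0.00j]]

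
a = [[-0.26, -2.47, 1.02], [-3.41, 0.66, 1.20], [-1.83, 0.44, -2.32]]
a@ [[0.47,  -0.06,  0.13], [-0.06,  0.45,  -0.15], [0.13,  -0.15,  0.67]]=[[0.16,  -1.25,  1.02], [-1.49,  0.32,  0.26], [-1.19,  0.66,  -1.86]]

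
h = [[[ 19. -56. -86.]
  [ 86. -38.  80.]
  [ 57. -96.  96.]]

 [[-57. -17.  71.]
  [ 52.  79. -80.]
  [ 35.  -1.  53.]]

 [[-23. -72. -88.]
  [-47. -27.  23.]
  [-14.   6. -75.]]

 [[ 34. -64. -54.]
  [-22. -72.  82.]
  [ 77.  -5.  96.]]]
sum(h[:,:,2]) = 118.0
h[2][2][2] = -75.0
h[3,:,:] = [[34.0, -64.0, -54.0], [-22.0, -72.0, 82.0], [77.0, -5.0, 96.0]]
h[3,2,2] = 96.0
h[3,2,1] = -5.0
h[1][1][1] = 79.0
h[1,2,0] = 35.0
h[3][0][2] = -54.0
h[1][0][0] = -57.0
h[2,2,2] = -75.0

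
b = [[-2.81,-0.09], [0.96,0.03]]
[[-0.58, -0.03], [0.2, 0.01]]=b @ [[0.20, 0.01], [0.15, 0.05]]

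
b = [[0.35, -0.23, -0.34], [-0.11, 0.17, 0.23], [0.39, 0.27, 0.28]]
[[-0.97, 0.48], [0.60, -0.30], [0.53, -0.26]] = b @ [[-0.34,0.17], [-0.52,0.26], [2.85,-1.42]]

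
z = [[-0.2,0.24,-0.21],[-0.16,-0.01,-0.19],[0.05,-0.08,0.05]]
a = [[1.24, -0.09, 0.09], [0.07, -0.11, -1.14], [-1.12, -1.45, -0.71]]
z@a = [[0.00, 0.30, -0.14], [0.01, 0.29, 0.13], [0.00, -0.07, 0.06]]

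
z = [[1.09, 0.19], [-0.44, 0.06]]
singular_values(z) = [1.19, 0.13]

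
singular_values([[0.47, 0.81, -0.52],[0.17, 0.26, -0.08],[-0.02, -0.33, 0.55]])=[1.24, 0.35, 0.02]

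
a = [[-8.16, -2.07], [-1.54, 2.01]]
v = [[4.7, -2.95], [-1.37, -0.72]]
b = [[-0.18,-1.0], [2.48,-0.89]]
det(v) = -7.43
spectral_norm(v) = 5.61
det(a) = -19.59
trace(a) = -6.15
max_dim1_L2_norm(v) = 5.55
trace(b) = -1.07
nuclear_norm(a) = 10.79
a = v @ b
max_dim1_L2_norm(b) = 2.63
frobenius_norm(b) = 2.82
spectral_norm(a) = 8.48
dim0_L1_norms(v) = [6.07, 3.67]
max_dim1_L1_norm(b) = 3.37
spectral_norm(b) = 2.64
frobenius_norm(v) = 5.76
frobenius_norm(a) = 8.79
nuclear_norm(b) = 3.64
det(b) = 2.64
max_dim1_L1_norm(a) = 10.23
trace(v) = 3.98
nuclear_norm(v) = 6.93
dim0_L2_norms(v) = [4.9, 3.04]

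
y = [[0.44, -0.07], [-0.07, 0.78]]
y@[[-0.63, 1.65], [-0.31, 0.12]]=[[-0.26, 0.72], [-0.2, -0.02]]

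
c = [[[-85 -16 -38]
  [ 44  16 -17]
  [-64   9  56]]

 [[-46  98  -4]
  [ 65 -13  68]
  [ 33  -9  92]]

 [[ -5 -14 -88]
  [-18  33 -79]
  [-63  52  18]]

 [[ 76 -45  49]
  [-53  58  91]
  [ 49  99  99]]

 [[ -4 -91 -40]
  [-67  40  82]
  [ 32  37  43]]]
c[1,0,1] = 98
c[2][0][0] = -5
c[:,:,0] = [[-85, 44, -64], [-46, 65, 33], [-5, -18, -63], [76, -53, 49], [-4, -67, 32]]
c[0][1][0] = 44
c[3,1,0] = -53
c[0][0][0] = -85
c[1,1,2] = 68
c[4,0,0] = -4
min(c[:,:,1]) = -91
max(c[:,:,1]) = 99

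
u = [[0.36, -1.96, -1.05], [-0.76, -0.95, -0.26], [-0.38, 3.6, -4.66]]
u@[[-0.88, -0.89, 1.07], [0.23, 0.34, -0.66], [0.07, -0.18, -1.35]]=[[-0.84, -0.80, 3.10], [0.43, 0.4, 0.16], [0.84, 2.40, 3.51]]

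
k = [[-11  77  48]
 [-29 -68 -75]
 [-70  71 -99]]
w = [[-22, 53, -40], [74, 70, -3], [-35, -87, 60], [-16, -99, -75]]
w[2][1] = -87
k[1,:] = [-29, -68, -75]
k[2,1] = 71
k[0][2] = 48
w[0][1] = 53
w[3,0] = -16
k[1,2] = -75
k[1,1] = -68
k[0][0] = -11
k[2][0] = -70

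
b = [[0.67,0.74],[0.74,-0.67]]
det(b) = -0.997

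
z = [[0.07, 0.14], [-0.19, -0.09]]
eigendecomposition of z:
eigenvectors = [[(-0.32-0.57j), -0.32+0.57j], [(0.76+0j), 0.76-0.00j]]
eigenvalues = [(-0.01+0.14j), (-0.01-0.14j)]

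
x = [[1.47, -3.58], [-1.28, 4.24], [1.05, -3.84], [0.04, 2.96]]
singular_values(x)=[7.64, 0.95]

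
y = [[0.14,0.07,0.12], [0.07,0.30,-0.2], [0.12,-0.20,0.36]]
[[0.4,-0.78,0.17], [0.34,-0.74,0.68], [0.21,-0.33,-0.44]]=y@[[-4.08, -2.76, 2.59], [5.37, -2.89, 0.43], [4.92, -1.60, -1.84]]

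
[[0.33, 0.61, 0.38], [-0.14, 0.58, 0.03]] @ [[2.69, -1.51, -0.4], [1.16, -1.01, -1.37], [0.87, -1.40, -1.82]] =[[1.93, -1.65, -1.66], [0.32, -0.42, -0.79]]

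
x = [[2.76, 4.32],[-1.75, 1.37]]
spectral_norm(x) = 5.13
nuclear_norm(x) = 7.34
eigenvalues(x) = [(2.06+2.66j), (2.06-2.66j)]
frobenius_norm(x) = 5.59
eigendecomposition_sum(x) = [[1.38+1.06j, (2.16-1.68j)], [(-0.88+0.68j), (0.68+1.6j)]] + [[1.38-1.06j, (2.16+1.68j)],[(-0.88-0.68j), 0.68-1.60j]]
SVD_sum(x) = [[2.66, 4.38], [0.14, 0.22]] + [[0.10, -0.06], [-1.89, 1.15]]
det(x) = 11.34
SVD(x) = [[1.00, 0.05], [0.05, -1.0]] @ diag([5.131799514468072, 2.209985009746733]) @ [[0.52,0.85], [0.85,-0.52]]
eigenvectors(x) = [[0.84+0.00j,  (0.84-0j)], [(-0.14+0.52j),  -0.14-0.52j]]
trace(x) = 4.13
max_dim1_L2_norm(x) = 5.13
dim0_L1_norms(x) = [4.51, 5.69]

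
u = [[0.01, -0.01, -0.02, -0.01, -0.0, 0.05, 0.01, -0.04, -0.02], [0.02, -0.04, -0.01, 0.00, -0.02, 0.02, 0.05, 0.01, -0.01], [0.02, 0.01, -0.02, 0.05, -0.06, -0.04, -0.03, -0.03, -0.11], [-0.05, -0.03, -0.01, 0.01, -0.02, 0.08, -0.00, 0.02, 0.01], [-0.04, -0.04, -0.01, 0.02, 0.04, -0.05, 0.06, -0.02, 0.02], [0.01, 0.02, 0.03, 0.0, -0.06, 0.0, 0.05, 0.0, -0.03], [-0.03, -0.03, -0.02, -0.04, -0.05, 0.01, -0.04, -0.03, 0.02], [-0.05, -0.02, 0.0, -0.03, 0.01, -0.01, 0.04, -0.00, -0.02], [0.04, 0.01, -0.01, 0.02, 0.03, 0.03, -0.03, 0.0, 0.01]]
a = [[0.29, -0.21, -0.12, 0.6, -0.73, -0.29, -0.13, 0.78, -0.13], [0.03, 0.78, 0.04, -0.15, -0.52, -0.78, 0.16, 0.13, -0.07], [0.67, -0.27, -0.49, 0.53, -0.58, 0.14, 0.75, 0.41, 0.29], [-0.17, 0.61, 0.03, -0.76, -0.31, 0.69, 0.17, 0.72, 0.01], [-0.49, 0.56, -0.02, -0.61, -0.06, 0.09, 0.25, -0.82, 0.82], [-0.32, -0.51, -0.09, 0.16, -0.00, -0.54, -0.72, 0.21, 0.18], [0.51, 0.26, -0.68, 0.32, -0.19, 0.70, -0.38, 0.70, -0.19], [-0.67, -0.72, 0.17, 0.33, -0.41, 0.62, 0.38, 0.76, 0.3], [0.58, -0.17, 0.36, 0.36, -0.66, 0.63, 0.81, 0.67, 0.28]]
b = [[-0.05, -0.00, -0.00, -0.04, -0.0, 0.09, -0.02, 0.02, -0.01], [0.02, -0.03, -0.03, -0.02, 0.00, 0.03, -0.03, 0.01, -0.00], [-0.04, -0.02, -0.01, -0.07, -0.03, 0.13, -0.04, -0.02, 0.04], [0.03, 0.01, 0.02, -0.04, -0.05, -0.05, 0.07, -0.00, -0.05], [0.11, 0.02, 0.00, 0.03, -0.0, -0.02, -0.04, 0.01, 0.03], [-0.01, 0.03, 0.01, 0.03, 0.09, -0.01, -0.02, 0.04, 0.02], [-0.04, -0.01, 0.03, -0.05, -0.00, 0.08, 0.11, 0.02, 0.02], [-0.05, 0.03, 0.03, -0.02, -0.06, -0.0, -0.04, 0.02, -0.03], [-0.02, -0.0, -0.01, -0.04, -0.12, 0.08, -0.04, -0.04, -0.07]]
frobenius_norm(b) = 0.40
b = a @ u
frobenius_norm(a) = 4.30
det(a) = -0.26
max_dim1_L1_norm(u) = 0.37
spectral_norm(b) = 0.27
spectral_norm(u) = 0.16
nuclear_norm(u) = 0.76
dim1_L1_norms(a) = [3.28, 2.66, 4.13, 3.47, 3.72, 2.73, 3.93, 4.36, 4.52]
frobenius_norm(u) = 0.29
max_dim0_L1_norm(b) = 0.49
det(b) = 0.00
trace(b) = -0.08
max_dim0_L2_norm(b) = 0.2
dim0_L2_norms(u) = [0.1, 0.08, 0.05, 0.08, 0.11, 0.12, 0.12, 0.07, 0.12]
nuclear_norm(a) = 10.79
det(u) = 0.00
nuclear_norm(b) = 0.93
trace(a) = -0.12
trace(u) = -0.03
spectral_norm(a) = 2.70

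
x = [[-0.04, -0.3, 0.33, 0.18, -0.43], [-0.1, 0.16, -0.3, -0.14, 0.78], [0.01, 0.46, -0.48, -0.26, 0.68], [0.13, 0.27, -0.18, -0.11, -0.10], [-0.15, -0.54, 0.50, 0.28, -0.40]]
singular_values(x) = [1.66, 0.57, 0.03, 0.01, 0.0]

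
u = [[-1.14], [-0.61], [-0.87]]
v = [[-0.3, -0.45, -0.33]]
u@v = [[0.34,0.51,0.38], [0.18,0.27,0.2], [0.26,0.39,0.29]]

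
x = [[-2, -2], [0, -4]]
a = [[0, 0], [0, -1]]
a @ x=[[0, 0], [0, 4]]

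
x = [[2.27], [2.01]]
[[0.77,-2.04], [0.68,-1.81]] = x @ [[0.34, -0.9]]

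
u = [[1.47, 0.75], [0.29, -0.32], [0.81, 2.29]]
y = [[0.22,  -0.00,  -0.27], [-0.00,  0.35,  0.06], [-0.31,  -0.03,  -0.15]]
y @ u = [[0.1, -0.45],[0.15, 0.03],[-0.59, -0.57]]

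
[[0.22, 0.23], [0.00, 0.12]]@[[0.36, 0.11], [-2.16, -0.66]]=[[-0.42, -0.13], [-0.26, -0.08]]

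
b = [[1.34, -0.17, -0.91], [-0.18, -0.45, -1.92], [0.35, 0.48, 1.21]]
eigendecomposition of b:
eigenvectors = [[(-0.52+0j), (-0.16-0.33j), -0.16+0.33j], [0.74+0.00j, (0.8+0j), (0.8-0j)], [(-0.44+0j), -0.44-0.17j, (-0.44+0.17j)]]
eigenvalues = [(0.81+0j), (0.64+0.47j), (0.64-0.47j)]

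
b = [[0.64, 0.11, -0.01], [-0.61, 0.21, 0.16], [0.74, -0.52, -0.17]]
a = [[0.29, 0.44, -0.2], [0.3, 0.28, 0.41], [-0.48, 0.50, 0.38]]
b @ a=[[0.22, 0.31, -0.09],[-0.19, -0.13, 0.27],[0.14, 0.09, -0.43]]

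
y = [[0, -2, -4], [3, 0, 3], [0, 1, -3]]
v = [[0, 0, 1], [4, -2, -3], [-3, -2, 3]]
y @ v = [[4, 12, -6], [-9, -6, 12], [13, 4, -12]]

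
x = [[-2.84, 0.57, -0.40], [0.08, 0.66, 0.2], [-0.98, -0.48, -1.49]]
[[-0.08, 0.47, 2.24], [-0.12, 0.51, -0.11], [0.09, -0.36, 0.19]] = x @ [[-0.01, -0.01, -0.91],[-0.19, 0.78, -0.22],[0.01, -0.00, 0.54]]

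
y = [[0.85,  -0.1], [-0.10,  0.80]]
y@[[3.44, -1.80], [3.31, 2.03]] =[[2.59, -1.73], [2.3, 1.80]]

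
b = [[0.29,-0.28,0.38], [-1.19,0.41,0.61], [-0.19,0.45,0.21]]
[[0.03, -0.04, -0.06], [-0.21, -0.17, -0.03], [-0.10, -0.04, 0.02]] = b @ [[0.08, 0.07, 0.01], [-0.15, 0.02, 0.1], [-0.08, -0.15, -0.09]]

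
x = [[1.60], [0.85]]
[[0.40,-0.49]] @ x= [[0.22]]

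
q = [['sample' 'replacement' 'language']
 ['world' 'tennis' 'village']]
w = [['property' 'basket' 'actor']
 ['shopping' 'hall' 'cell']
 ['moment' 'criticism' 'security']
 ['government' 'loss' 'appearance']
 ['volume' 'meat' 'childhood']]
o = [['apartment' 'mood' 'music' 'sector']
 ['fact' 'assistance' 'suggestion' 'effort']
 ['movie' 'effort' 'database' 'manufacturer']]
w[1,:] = ['shopping', 'hall', 'cell']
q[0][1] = 'replacement'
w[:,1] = ['basket', 'hall', 'criticism', 'loss', 'meat']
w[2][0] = 'moment'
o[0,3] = 'sector'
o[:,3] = ['sector', 'effort', 'manufacturer']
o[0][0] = 'apartment'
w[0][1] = 'basket'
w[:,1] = ['basket', 'hall', 'criticism', 'loss', 'meat']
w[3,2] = 'appearance'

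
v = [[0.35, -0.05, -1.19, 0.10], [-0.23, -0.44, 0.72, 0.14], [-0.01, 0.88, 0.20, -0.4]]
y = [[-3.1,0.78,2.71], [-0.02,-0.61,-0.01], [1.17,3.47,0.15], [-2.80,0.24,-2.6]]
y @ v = [[-1.29, 2.2, 4.79, -1.28], [0.13, 0.26, -0.42, -0.08], [-0.39, -1.45, 1.14, 0.54], [-1.01, -2.25, 2.98, 0.79]]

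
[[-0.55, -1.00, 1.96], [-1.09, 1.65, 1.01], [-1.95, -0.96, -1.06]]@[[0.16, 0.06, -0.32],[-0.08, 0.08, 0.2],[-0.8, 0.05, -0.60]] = [[-1.58, -0.02, -1.20], [-1.11, 0.12, 0.07], [0.61, -0.25, 1.07]]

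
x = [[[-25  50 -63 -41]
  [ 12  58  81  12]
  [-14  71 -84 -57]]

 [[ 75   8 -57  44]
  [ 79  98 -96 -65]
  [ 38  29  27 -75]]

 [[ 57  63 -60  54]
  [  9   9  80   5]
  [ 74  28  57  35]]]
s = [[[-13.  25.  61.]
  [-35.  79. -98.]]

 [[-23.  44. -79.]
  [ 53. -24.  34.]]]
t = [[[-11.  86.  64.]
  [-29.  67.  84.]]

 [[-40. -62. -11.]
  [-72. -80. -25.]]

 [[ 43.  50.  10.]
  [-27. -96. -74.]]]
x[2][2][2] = 57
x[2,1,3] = 5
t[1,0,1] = -62.0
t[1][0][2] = -11.0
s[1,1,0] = 53.0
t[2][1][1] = -96.0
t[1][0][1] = -62.0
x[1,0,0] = 75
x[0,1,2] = 81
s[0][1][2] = -98.0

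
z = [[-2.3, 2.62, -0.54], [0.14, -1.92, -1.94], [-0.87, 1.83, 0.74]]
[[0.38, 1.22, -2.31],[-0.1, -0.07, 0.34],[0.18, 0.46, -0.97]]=z@[[0.35, -0.41, 0.77], [0.39, 0.09, -0.19], [-0.31, -0.08, 0.07]]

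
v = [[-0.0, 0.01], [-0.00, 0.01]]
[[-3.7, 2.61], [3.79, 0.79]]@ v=[[0.00, -0.01], [0.00, 0.05]]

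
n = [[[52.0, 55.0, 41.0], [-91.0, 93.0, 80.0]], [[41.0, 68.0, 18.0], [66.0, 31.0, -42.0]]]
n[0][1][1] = 93.0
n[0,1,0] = -91.0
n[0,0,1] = 55.0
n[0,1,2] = 80.0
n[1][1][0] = 66.0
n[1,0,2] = 18.0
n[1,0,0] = 41.0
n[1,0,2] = 18.0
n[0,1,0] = -91.0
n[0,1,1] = 93.0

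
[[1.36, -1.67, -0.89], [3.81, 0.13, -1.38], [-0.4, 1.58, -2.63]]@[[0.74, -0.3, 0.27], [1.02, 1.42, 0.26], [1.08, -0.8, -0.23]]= [[-1.66, -2.07, 0.14], [1.46, 0.15, 1.38], [-1.52, 4.47, 0.91]]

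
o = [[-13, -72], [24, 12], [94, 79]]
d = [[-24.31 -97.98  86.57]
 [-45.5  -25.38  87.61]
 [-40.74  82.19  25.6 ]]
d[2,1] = 82.19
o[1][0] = 24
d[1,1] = -25.38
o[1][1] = 12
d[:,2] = [86.57, 87.61, 25.6]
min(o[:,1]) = -72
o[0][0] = -13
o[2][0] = 94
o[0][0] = -13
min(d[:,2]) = 25.6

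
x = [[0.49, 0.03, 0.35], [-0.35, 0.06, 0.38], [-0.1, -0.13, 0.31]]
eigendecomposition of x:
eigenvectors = [[(0.78+0j), 0.05+0.37j, 0.05-0.37j], [-0.63+0.00j, -0.85+0.00j, (-0.85-0j)], [0.02+0.00j, (-0.25-0.28j), -0.25+0.28j]]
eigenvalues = [(0.48+0j), (0.19+0.27j), (0.19-0.27j)]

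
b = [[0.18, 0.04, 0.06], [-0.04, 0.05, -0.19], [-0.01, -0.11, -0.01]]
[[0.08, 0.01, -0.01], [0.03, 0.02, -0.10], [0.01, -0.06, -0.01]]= b @[[0.53, -0.08, -0.27], [-0.08, 0.58, 0.06], [-0.27, 0.06, 0.59]]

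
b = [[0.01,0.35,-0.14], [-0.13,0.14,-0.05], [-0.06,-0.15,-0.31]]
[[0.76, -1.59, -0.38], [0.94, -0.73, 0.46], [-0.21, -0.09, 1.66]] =b @ [[-4.77,0.79,-4.71], [2.46,-3.77,-2.28], [0.4,1.96,-3.35]]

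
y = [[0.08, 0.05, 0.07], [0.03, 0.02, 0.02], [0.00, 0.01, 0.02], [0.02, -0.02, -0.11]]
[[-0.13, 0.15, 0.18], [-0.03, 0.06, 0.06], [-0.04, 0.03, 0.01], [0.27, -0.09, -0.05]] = y @ [[-0.16, -0.08, 1.71], [1.49, 2.56, -0.27], [-2.72, 0.37, 0.84]]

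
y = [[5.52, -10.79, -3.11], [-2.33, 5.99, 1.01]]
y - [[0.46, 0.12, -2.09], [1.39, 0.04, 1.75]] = [[5.06, -10.91, -1.02], [-3.72, 5.95, -0.74]]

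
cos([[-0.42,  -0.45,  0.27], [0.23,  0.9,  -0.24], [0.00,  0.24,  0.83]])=[[0.96, 0.07, -0.1], [-0.05, 0.69, 0.16], [-0.02, -0.19, 0.70]]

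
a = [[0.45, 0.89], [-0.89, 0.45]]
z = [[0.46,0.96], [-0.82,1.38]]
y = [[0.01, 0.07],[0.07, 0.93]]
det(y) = 0.00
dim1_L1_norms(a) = [1.34, 1.34]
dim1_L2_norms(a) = [1.0, 1.0]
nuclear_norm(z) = 2.56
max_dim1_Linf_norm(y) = 0.93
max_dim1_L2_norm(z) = 1.61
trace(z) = 1.84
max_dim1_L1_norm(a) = 1.34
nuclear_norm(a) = 1.99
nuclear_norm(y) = 0.94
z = a + y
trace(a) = 0.90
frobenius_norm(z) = 1.93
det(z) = 1.42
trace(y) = 0.94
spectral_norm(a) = 1.00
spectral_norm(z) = 1.75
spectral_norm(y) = 0.94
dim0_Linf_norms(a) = [0.89, 0.89]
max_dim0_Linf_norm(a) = 0.89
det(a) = 0.99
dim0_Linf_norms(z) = [0.82, 1.38]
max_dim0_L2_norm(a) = 1.0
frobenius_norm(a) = 1.41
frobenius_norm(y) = 0.94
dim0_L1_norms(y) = [0.08, 1.0]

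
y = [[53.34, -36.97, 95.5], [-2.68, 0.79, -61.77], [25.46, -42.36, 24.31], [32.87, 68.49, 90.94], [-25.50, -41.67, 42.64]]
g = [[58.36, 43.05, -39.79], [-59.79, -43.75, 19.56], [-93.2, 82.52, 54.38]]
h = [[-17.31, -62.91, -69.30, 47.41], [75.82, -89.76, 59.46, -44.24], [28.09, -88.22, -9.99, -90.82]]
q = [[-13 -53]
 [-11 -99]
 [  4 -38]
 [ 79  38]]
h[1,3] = -44.24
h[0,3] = 47.41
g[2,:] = [-93.2, 82.52, 54.38]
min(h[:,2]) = -69.3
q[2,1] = -38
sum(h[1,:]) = 1.279999999999987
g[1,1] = -43.75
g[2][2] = 54.38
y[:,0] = [53.34, -2.68, 25.46, 32.87, -25.5]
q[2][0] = 4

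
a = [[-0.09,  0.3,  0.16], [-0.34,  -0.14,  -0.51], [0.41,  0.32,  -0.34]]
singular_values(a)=[0.65, 0.62, 0.31]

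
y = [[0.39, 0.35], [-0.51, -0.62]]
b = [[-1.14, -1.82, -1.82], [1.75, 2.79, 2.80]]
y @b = [[0.17, 0.27, 0.27], [-0.50, -0.80, -0.81]]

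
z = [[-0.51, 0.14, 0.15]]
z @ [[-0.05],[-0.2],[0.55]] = [[0.08]]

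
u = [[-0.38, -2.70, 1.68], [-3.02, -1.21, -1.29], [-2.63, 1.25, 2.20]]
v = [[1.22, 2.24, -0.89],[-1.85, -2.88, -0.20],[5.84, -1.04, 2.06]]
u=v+[[-1.6, -4.94, 2.57], [-1.17, 1.67, -1.09], [-8.47, 2.29, 0.14]]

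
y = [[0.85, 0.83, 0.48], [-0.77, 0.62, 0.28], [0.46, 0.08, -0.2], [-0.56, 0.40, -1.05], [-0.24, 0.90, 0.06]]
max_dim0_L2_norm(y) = 1.43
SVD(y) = [[-0.57,0.61,-0.31],  [0.35,0.48,0.55],  [-0.16,0.01,-0.46],  [0.71,0.11,-0.62],  [0.16,0.62,-0.01]] @ diag([1.54570998823506, 1.450620616663165, 0.953561984761427]) @ [[-0.82, 0.10, -0.57], [-0.04, 0.97, 0.24], [-0.58, -0.22, 0.79]]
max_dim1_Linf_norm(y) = 1.05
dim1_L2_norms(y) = [1.28, 1.03, 0.51, 1.26, 0.93]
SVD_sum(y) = [[0.72, -0.09, 0.5], [-0.44, 0.06, -0.3], [0.21, -0.03, 0.14], [-0.89, 0.11, -0.62], [-0.21, 0.03, -0.14]] + [[-0.04, 0.86, 0.21],  [-0.03, 0.68, 0.17],  [-0.0, 0.01, 0.0],  [-0.01, 0.16, 0.04],  [-0.04, 0.87, 0.21]] + [[0.17, 0.06, -0.23], [-0.30, -0.12, 0.42], [0.25, 0.1, -0.35], [0.34, 0.13, -0.47], [0.01, 0.00, -0.01]]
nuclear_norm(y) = 3.95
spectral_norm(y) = 1.55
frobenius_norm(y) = 2.32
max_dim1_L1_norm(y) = 2.16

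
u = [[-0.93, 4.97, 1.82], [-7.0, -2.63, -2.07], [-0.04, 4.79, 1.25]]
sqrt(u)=[[1.39+0.11j, 1.50-0.01j, 0.82-0.12j],[(-2.64+0.23j), 1.17-0.01j, (-0.04-0.25j)],[(1.43-0.61j), (1.37+0.03j), 0.78+0.65j]]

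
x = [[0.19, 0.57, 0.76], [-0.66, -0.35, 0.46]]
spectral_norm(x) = 0.97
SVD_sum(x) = [[0.09,0.51,0.81], [0.01,0.07,0.12]] + [[0.1, 0.06, -0.05], [-0.67, -0.42, 0.34]]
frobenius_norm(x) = 1.31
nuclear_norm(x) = 1.85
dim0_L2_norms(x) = [0.69, 0.67, 0.89]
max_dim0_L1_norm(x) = 1.22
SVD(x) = [[-0.99,-0.14], [-0.14,0.99]] @ diag([0.9706379473075281, 0.8753067892154317]) @ [[-0.10, -0.53, -0.84],[-0.78, -0.49, 0.40]]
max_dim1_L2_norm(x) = 0.97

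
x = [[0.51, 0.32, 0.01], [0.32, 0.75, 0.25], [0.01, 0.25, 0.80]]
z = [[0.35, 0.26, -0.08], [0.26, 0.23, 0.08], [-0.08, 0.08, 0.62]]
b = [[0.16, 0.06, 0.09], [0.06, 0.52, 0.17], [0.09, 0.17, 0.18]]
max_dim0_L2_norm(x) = 0.85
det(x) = 0.19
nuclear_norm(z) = 1.20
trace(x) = 2.06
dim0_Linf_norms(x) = [0.51, 0.75, 0.8]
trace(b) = 0.86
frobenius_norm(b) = 0.64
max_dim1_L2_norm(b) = 0.55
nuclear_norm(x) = 2.06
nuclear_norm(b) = 0.86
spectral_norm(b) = 0.61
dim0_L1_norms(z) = [0.69, 0.57, 0.78]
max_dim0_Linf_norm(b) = 0.52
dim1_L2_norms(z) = [0.44, 0.36, 0.63]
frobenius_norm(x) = 1.34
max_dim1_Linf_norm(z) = 0.62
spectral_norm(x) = 1.12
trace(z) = 1.20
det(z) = 0.00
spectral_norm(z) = 0.64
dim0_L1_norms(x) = [0.84, 1.32, 1.06]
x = z + b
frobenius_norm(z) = 0.85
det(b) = 0.01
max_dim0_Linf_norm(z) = 0.62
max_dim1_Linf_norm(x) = 0.8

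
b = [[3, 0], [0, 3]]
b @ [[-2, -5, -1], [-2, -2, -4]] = [[-6, -15, -3], [-6, -6, -12]]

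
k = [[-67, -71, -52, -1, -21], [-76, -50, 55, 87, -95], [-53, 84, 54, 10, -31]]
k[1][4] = -95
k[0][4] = -21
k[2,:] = [-53, 84, 54, 10, -31]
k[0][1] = -71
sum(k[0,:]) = -212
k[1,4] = -95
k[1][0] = -76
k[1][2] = 55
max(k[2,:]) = 84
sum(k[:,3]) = 96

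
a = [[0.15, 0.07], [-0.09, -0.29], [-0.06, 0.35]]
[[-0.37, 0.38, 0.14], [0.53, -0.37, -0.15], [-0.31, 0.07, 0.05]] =a @ [[-1.91, 2.25, 0.80], [-1.22, 0.58, 0.27]]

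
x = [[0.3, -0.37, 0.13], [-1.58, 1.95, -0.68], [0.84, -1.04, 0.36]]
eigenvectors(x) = [[-0.17+0.00j, (-0.51-0.16j), -0.51+0.16j],[(0.87+0j), -0.13-0.13j, -0.13+0.13j],[(-0.46+0j), (0.83+0j), 0.83-0.00j]]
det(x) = 0.00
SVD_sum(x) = [[0.30, -0.37, 0.13], [-1.58, 1.95, -0.68], [0.84, -1.04, 0.36]] + [[0.00,0.00,0.00], [-0.00,-0.00,-0.00], [-0.00,-0.00,-0.0]] + [[-0.00, -0.0, 0.0], [-0.00, -0.0, 0.0], [-0.0, -0.0, 0.0]]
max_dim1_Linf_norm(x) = 1.95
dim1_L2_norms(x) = [0.49, 2.6, 1.38]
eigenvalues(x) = [(2.61+0j), (-0+0j), (-0-0j)]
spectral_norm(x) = 2.99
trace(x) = 2.61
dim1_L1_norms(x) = [0.8, 4.21, 2.24]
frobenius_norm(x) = 2.99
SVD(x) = [[-0.17, 0.36, -0.92], [0.87, -0.39, -0.31], [-0.46, -0.85, -0.25]] @ diag([2.9869536118803715, 0.002809497492897863, 0.00047665358577946417]) @ [[-0.61,0.75,-0.26], [0.38,0.56,0.74], [0.70,0.35,-0.63]]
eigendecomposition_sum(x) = [[(0.3+0j), -0.37+0.00j, (0.13+0j)], [-1.58-0.00j, (1.95-0j), (-0.68-0j)], [0.84+0.00j, -1.04+0.00j, (0.36+0j)]] + [[-0.00+0.00j, 0.00+0.00j, 0.00+0.00j], [-0.00+0.00j, -0.00+0.00j, -0.00+0.00j], [-0.00-0.00j, -0.00-0.00j, (-0-0j)]] + [[-0.00-0.00j, -0j, 0.00-0.00j], [-0.00-0.00j, -0.00-0.00j, (-0-0j)], [-0.00+0.00j, -0.00+0.00j, (-0+0j)]]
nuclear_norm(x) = 2.99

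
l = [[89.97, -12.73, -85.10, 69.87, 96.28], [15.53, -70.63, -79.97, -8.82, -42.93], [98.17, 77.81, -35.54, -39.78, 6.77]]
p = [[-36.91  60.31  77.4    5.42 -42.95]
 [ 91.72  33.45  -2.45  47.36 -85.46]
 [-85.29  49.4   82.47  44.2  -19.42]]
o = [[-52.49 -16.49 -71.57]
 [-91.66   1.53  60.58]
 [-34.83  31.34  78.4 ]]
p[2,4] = -19.42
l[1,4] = -42.93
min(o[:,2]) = -71.57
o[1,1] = 1.53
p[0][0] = -36.91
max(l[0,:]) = 96.28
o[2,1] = 31.34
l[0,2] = -85.1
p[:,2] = [77.4, -2.45, 82.47]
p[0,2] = 77.4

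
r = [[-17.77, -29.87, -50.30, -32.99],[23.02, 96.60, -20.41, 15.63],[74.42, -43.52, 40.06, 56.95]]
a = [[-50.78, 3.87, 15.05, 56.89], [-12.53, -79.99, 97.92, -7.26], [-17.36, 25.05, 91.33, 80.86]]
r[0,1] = -29.87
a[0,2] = 15.05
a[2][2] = 91.33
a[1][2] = 97.92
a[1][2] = 97.92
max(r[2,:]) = 74.42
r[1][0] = 23.02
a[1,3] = -7.26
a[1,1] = -79.99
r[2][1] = -43.52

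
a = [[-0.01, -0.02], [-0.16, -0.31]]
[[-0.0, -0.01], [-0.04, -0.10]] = a@[[0.24, 0.00], [0.00, 0.32]]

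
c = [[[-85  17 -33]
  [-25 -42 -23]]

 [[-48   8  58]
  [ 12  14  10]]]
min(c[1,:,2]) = 10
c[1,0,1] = 8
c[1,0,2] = 58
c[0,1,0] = -25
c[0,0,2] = -33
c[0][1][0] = -25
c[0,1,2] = -23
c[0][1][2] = -23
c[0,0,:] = [-85, 17, -33]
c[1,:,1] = [8, 14]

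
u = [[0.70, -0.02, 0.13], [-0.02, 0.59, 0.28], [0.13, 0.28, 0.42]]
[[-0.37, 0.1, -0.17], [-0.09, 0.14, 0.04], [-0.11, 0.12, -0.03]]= u@ [[-0.53, 0.13, -0.23], [-0.17, 0.19, 0.09], [0.01, 0.11, -0.07]]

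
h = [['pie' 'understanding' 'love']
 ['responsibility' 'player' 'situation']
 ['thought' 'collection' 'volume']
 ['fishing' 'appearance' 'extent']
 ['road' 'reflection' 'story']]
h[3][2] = 'extent'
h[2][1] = 'collection'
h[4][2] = 'story'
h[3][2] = 'extent'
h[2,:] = ['thought', 'collection', 'volume']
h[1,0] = 'responsibility'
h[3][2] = 'extent'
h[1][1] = 'player'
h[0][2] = 'love'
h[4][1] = 'reflection'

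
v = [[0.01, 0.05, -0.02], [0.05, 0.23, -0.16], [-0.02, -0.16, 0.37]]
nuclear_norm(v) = 0.61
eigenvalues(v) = [0.48, -0.0, 0.13]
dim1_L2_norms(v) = [0.05, 0.28, 0.4]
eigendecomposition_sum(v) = [[0.0, 0.02, -0.04], [0.02, 0.15, -0.22], [-0.04, -0.22, 0.33]] + [[-0.0, 0.00, 0.00], [0.00, -0.0, -0.0], [0.0, -0.0, -0.0]] + [[0.01,0.02,0.02], [0.02,0.08,0.06], [0.02,0.06,0.04]]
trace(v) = 0.61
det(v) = -0.00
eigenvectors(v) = [[-0.09, -0.97, 0.23], [-0.55, 0.25, 0.8], [0.83, 0.05, 0.56]]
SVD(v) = [[-0.09, -0.23, 0.97], [-0.55, -0.80, -0.25], [0.83, -0.56, -0.05]] @ diag([0.4788159213138551, 0.13278832735810311, 0.001604248671958081]) @ [[-0.09, -0.55, 0.83], [-0.23, -0.80, -0.56], [-0.97, 0.25, 0.05]]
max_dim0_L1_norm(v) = 0.55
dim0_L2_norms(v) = [0.05, 0.28, 0.4]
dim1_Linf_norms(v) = [0.05, 0.23, 0.37]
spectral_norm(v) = 0.48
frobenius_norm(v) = 0.50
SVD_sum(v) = [[0.00, 0.02, -0.04], [0.02, 0.15, -0.22], [-0.04, -0.22, 0.33]] + [[0.01, 0.02, 0.02], [0.02, 0.08, 0.06], [0.02, 0.06, 0.04]] + [[-0.0, 0.00, 0.00],  [0.00, -0.0, -0.00],  [0.00, -0.00, -0.00]]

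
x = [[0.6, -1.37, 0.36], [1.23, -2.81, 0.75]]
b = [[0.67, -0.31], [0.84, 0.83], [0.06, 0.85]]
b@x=[[0.02, -0.05, 0.01], [1.52, -3.48, 0.92], [1.08, -2.47, 0.66]]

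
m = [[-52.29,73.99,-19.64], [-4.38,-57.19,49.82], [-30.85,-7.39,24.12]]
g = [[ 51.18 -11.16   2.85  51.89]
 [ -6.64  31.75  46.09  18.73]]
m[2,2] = 24.12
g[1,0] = -6.64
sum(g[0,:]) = 94.75999999999999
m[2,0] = -30.85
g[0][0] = 51.18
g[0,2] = 2.85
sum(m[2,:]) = -14.120000000000001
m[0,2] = -19.64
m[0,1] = 73.99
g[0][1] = -11.16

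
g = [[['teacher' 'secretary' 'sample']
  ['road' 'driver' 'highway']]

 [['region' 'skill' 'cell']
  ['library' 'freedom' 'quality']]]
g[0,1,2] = 'highway'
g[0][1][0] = 'road'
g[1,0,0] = 'region'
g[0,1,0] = 'road'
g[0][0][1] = 'secretary'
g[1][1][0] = 'library'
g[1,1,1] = 'freedom'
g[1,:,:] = [['region', 'skill', 'cell'], ['library', 'freedom', 'quality']]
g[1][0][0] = 'region'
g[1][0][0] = 'region'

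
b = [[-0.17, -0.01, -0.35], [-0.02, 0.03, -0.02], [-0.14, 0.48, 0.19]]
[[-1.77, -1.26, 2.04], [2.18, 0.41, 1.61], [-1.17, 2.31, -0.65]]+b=[[-1.94, -1.27, 1.69], [2.16, 0.44, 1.59], [-1.31, 2.79, -0.46]]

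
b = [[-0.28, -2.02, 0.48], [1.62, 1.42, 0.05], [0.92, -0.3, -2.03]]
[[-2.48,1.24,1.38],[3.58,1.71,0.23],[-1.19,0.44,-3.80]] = b@[[1.05, 1.64, 0.29], [1.29, -0.69, -0.24], [0.87, 0.63, 2.04]]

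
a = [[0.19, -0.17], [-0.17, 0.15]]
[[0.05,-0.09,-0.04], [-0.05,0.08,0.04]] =a @ [[1.02, 0.68, -1.23], [0.84, 1.29, -1.15]]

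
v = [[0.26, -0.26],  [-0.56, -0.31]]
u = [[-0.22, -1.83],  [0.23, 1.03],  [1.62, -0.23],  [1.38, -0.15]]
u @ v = [[0.97, 0.62], [-0.52, -0.38], [0.55, -0.35], [0.44, -0.31]]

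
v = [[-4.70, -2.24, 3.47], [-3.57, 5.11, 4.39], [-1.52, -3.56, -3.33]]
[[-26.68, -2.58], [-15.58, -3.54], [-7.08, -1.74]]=v @ [[4.54, 1.02],[0.93, -0.34],[-0.94, 0.42]]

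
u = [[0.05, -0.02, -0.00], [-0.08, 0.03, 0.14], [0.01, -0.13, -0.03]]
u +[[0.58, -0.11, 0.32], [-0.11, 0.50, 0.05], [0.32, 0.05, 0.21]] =[[0.63, -0.13, 0.32], [-0.19, 0.53, 0.19], [0.33, -0.08, 0.18]]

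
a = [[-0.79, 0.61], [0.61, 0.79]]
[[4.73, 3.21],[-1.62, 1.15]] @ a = [[-1.78, 5.42], [1.98, -0.08]]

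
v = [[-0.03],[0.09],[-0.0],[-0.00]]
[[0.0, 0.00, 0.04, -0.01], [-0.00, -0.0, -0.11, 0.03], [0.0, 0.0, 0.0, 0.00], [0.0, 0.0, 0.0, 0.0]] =v @ [[-0.03, -0.03, -1.2, 0.29]]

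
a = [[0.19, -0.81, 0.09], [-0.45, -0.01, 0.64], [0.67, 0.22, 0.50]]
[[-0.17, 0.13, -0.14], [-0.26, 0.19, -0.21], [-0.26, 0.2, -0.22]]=a @[[-0.09, 0.07, -0.08], [0.14, -0.1, 0.11], [-0.47, 0.35, -0.39]]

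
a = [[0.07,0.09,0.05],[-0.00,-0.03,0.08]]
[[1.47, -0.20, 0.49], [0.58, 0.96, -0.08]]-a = [[1.4, -0.29, 0.44], [0.58, 0.99, -0.16]]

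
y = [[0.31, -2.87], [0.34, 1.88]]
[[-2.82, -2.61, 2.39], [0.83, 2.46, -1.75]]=y @ [[-1.88, 1.38, -0.34], [0.78, 1.06, -0.87]]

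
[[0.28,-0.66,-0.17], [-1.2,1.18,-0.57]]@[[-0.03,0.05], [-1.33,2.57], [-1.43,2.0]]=[[1.11, -2.02], [-0.72, 1.83]]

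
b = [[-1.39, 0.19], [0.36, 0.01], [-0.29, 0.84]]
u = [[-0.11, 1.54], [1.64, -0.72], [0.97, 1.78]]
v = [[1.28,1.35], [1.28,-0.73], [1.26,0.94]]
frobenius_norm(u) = 3.11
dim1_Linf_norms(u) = [1.54, 1.64, 1.78]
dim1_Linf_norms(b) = [1.39, 0.36, 0.84]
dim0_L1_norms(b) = [2.04, 1.04]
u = v + b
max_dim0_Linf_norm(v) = 1.35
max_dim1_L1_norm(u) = 2.75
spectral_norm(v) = 2.49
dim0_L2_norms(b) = [1.46, 0.86]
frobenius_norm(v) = 2.85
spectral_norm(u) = 2.47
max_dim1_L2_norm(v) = 1.86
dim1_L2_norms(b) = [1.4, 0.36, 0.89]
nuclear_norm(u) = 4.37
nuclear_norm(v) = 3.87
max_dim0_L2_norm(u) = 2.46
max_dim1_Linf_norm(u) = 1.78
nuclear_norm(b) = 2.28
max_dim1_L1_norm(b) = 1.58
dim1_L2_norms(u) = [1.54, 1.79, 2.03]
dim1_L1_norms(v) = [2.63, 2.01, 2.2]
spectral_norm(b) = 1.52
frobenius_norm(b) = 1.70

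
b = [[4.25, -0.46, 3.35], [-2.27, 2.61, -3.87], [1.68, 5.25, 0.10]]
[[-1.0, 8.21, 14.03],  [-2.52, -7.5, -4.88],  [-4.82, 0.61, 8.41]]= b@[[-0.88,0.91,4.03], [-0.65,-0.20,0.33], [0.73,1.27,-0.88]]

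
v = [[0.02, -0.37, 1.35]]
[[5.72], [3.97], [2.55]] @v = [[0.11, -2.12, 7.72], [0.08, -1.47, 5.36], [0.05, -0.94, 3.44]]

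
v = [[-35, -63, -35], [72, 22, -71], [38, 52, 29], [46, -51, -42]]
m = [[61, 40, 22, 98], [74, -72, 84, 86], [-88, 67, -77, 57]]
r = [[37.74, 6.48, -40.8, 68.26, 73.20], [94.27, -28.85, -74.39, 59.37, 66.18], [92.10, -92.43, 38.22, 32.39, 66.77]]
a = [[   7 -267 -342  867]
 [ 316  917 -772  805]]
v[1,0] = 72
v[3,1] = -51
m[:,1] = [40, -72, 67]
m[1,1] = -72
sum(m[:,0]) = 47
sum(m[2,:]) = -41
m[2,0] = -88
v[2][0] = 38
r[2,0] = 92.1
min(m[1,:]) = -72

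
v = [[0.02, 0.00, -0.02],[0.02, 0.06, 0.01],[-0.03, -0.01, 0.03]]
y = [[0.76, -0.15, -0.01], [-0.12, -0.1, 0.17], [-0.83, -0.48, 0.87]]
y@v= [[0.01, -0.01, -0.02],[-0.01, -0.01, 0.01],[-0.05, -0.04, 0.04]]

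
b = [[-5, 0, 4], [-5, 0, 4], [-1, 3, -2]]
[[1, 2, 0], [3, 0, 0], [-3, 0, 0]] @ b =[[-15, 0, 12], [-15, 0, 12], [15, 0, -12]]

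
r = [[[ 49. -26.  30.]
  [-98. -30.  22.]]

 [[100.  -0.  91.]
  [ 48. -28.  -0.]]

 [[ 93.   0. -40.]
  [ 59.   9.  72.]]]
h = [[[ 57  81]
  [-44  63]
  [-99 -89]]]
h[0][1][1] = 63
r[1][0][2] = 91.0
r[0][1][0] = -98.0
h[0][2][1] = -89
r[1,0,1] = -0.0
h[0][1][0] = -44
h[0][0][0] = 57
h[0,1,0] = -44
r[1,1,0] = 48.0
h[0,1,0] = -44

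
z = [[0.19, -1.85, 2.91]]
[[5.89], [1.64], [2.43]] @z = [[1.12,-10.9,17.14], [0.31,-3.03,4.77], [0.46,-4.50,7.07]]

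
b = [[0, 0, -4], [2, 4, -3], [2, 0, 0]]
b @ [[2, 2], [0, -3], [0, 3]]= [[0, -12], [4, -17], [4, 4]]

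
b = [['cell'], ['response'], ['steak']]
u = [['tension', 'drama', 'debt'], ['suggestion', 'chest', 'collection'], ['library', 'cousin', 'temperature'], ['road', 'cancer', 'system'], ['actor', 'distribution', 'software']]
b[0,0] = 'cell'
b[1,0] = 'response'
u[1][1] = 'chest'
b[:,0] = ['cell', 'response', 'steak']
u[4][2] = 'software'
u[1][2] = 'collection'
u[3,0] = 'road'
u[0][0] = 'tension'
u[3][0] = 'road'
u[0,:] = ['tension', 'drama', 'debt']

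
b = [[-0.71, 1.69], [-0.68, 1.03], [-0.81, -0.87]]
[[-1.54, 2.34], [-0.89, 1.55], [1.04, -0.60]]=b @ [[-0.21, -0.51], [-1.00, 1.17]]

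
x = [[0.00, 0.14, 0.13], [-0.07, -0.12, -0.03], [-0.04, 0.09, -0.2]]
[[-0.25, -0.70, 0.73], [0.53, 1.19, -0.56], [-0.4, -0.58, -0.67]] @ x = [[0.02, 0.11, -0.16],[-0.06, -0.12, 0.15],[0.07, -0.05, 0.1]]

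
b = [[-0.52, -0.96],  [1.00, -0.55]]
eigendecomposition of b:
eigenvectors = [[(0.01+0.7j),0.01-0.70j], [0.71+0.00j,(0.71-0j)]]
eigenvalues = [(-0.53+0.98j), (-0.53-0.98j)]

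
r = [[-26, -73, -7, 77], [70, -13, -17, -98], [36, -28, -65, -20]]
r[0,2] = -7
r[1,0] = 70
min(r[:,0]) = -26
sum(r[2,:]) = -77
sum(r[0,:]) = -29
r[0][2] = -7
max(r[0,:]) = 77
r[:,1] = [-73, -13, -28]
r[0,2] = -7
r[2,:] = [36, -28, -65, -20]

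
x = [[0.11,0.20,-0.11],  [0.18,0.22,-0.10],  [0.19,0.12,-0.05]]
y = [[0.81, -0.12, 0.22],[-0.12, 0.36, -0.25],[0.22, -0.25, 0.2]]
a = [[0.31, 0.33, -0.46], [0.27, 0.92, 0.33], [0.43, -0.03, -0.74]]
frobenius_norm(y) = 1.04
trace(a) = 0.49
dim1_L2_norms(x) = [0.25, 0.3, 0.23]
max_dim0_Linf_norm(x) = 0.22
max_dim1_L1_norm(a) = 1.52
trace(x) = 0.28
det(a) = 0.09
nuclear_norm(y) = 1.37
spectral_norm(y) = 0.95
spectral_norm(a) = 1.05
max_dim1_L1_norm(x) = 0.5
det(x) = 0.00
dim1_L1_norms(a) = [1.1, 1.52, 1.2]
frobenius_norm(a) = 1.48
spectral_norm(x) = 0.45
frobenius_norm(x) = 0.46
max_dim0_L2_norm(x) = 0.32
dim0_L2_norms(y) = [0.85, 0.45, 0.39]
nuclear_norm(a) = 2.17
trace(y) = 1.37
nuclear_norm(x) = 0.54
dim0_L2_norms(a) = [0.59, 0.98, 0.93]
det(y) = 0.00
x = a @ y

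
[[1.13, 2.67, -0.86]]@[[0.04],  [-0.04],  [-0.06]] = [[-0.01]]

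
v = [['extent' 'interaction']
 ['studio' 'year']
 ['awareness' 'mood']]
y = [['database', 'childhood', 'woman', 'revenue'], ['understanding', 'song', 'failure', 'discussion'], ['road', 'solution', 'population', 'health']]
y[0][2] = 'woman'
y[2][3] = 'health'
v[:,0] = ['extent', 'studio', 'awareness']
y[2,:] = ['road', 'solution', 'population', 'health']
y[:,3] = ['revenue', 'discussion', 'health']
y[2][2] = 'population'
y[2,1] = 'solution'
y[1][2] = 'failure'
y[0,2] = 'woman'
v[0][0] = 'extent'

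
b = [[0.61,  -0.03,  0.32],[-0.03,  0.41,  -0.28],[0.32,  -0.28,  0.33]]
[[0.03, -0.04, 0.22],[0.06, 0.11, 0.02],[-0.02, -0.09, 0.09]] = b @ [[0.0, -0.06, 0.28], [0.23, 0.27, 0.19], [0.12, 0.02, 0.16]]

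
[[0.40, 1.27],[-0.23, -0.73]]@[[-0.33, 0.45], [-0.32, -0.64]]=[[-0.54, -0.63], [0.31, 0.36]]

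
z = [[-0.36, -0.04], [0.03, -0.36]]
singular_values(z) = [0.37, 0.36]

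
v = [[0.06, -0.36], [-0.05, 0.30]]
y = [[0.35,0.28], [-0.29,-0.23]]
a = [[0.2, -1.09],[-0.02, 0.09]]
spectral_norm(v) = 0.48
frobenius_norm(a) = 1.11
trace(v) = 0.36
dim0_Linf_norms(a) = [0.2, 1.09]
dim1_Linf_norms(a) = [1.09, 0.09]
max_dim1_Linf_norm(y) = 0.35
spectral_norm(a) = 1.11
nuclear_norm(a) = 1.12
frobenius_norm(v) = 0.48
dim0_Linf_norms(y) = [0.35, 0.28]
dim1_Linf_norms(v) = [0.36, 0.3]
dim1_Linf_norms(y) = [0.35, 0.29]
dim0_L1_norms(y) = [0.64, 0.51]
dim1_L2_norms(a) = [1.11, 0.09]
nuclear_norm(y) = 0.58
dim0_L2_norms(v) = [0.08, 0.47]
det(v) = -0.00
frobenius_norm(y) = 0.58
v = y @ a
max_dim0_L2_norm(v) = 0.47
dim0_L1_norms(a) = [0.22, 1.18]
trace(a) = 0.29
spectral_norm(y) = 0.58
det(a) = -0.00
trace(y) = 0.12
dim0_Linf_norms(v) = [0.06, 0.36]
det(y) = 0.00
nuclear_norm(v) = 0.48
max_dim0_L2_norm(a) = 1.09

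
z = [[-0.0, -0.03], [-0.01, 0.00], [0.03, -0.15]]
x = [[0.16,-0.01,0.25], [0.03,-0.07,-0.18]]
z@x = [[-0.00, 0.00, 0.01], [-0.0, 0.00, -0.00], [0.0, 0.01, 0.03]]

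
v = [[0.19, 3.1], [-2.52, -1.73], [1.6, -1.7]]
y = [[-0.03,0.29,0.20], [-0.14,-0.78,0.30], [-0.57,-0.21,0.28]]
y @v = [[-0.42, -0.93], [2.42, 0.41], [0.87, -1.88]]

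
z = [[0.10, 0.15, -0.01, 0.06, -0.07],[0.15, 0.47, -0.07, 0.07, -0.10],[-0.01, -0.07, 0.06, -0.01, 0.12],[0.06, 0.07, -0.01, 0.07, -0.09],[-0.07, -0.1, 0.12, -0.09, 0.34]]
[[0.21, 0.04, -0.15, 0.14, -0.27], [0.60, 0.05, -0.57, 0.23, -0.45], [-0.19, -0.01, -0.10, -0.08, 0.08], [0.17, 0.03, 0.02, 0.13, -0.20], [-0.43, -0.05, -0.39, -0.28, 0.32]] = z@[[-0.80, 0.29, -0.49, 0.67, -1.44], [1.20, -0.06, -1.38, -0.04, -0.45], [-0.28, -0.33, 0.09, -0.93, -1.07], [0.82, 0.33, -0.21, 1.08, -0.19], [-0.77, 0.10, -1.75, -0.08, 0.83]]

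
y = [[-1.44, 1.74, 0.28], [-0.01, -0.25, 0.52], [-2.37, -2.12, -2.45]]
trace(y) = -4.14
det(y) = -4.82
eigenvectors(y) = [[0.16+0.00j, 0.40+0.13j, 0.40-0.13j], [(-0.24+0j), (0.17+0.29j), (0.17-0.29j)], [0.96+0.00j, (-0.84+0j), -0.84-0.00j]]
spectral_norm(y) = 4.03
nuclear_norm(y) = 6.82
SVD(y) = [[0.09, -0.99, 0.07], [0.04, 0.07, 1.0], [-1.00, -0.08, 0.05]] @ diag([4.02840939092697, 2.262535918713261, 0.5284401533037877]) @ [[0.55, 0.56, 0.62], [0.72, -0.70, -0.02], [-0.42, -0.45, 0.79]]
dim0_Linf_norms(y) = [2.37, 2.12, 2.45]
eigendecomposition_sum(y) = [[-0.61-0.00j, (0.27-0j), -0.23-0.00j], [(0.88+0j), -0.40+0.00j, (0.33+0j)], [(-3.52-0j), (1.59-0j), -1.33-0.00j]] + [[-0.42+0.35j, (0.73+0.7j), (0.25+0.12j)], [(-0.44-0.01j), (0.07+0.83j), (0.09+0.21j)], [(0.57-0.93j), (-1.85-0.87j), -0.56-0.06j]] + [[(-0.42-0.35j),  (0.73-0.7j),  (0.25-0.12j)], [-0.44+0.01j,  0.07-0.83j,  0.09-0.21j], [0.57+0.93j,  (-1.85+0.87j),  -0.56+0.06j]]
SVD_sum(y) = [[0.19, 0.19, 0.21], [0.1, 0.1, 0.11], [-2.23, -2.24, -2.47]] + [[-1.62, 1.56, 0.04], [0.11, -0.11, -0.0], [-0.13, 0.13, 0.00]] + [[-0.01, -0.02, 0.03], [-0.22, -0.24, 0.41], [-0.01, -0.01, 0.02]]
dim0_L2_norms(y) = [2.77, 2.75, 2.52]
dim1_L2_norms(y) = [2.28, 0.58, 4.01]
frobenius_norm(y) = 4.65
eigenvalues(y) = [(-2.33+0j), (-0.9+1.12j), (-0.9-1.12j)]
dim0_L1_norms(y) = [3.82, 4.11, 3.25]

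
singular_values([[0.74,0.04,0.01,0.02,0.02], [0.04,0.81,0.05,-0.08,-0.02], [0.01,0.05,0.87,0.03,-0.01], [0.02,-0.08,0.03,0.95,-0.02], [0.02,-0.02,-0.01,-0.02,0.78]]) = [0.99, 0.9, 0.79, 0.78, 0.69]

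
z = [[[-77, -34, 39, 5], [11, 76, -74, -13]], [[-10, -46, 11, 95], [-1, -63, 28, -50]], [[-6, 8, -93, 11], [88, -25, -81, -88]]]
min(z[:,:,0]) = -77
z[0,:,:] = [[-77, -34, 39, 5], [11, 76, -74, -13]]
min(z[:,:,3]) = -88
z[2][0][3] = 11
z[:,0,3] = [5, 95, 11]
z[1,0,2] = 11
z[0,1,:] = [11, 76, -74, -13]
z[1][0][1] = -46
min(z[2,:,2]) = -93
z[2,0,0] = -6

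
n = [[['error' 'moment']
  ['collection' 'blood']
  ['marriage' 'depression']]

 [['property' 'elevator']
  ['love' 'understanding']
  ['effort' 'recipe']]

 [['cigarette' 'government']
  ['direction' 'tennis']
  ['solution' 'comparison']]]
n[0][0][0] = 'error'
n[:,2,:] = [['marriage', 'depression'], ['effort', 'recipe'], ['solution', 'comparison']]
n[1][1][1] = 'understanding'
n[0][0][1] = 'moment'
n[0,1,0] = 'collection'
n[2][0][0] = 'cigarette'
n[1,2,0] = 'effort'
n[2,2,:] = ['solution', 'comparison']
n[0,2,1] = 'depression'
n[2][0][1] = 'government'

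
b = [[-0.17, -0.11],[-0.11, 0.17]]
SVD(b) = [[-0.84, -0.54], [-0.54, 0.84]] @ diag([0.2024845673131659, 0.2024845673131659]) @ [[1.00, 0.0], [0.00, 1.00]]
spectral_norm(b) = 0.20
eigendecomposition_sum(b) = [[-0.19, -0.06], [-0.06, -0.02]] + [[0.02, -0.05], [-0.05, 0.19]]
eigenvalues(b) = [-0.2, 0.2]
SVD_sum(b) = [[-0.17, 0.00], [-0.11, 0.00]] + [[0.0, -0.11], [0.00, 0.17]]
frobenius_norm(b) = 0.29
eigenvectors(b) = [[-0.96, 0.28], [-0.28, -0.96]]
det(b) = -0.04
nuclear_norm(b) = 0.40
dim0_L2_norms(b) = [0.2, 0.2]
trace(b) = 0.00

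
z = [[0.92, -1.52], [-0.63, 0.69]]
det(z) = -0.32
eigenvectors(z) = [[0.87,0.81], [-0.50,0.59]]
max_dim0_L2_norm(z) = 1.67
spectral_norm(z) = 2.00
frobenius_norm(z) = 2.01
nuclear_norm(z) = 2.16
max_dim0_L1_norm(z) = 2.21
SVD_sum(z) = [[0.98, -1.48],[-0.51, 0.77]] + [[-0.06,-0.04], [-0.12,-0.08]]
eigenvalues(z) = [1.79, -0.18]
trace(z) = 1.61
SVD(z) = [[-0.89,0.46], [0.46,0.89]] @ diag([2.0009434272018742, 0.16132390132159044]) @ [[-0.55, 0.83], [-0.83, -0.55]]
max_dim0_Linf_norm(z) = 1.52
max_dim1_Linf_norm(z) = 1.52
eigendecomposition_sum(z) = [[1.00,-1.38],  [-0.57,0.79]] + [[-0.08, -0.14], [-0.06, -0.1]]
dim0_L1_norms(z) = [1.55, 2.21]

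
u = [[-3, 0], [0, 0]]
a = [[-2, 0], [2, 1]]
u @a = [[6, 0], [0, 0]]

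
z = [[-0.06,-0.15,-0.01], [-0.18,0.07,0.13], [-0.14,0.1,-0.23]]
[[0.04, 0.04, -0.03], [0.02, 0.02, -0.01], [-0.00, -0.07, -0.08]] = z @ [[-0.15, -0.05, 0.25], [-0.18, -0.26, 0.10], [0.03, 0.21, 0.24]]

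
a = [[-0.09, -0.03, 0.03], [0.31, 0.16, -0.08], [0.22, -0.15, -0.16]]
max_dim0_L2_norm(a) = 0.39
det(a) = -0.00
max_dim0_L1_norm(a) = 0.62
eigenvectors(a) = [[0.13, -0.39, 0.17], [-0.29, 0.34, -0.83], [-0.95, -0.85, 0.53]]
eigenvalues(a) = [-0.24, 0.0, 0.15]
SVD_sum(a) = [[-0.09, -0.01, 0.04], [0.30, 0.03, -0.13], [0.23, 0.03, -0.09]] + [[-0.00,-0.02,-0.01],[0.01,0.13,0.05],[-0.01,-0.18,-0.07]] + [[0.00, -0.00, 0.0], [0.00, -0.0, 0.00], [0.0, -0.0, 0.00]]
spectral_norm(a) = 0.43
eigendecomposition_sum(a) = [[-0.05, 0.01, 0.02], [0.11, -0.01, -0.05], [0.35, -0.04, -0.18]] + [[0.00, 0.00, 0.00], [-0.0, -0.00, -0.0], [0.0, 0.0, 0.0]] + [[-0.04, -0.04, 0.01], [0.2, 0.17, -0.03], [-0.13, -0.11, 0.02]]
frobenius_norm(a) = 0.48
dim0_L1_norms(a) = [0.62, 0.34, 0.27]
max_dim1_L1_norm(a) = 0.55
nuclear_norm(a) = 0.66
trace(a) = -0.09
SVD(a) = [[-0.23, 0.09, 0.97], [0.78, -0.58, 0.24], [0.58, 0.81, 0.06]] @ diag([0.425287140918442, 0.23158318724803553, 0.00027414131136263814]) @ [[0.92, 0.10, -0.38],[-0.04, -0.94, -0.35],[0.39, -0.34, 0.86]]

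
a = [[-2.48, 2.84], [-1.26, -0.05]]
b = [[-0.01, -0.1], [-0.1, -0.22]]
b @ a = [[0.15, -0.02], [0.53, -0.27]]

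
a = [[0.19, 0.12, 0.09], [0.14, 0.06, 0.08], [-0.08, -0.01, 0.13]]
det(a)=-0.001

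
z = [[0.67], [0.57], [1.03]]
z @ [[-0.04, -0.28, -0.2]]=[[-0.03, -0.19, -0.13],  [-0.02, -0.16, -0.11],  [-0.04, -0.29, -0.21]]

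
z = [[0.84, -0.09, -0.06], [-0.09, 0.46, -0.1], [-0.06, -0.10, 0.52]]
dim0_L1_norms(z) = [0.99, 0.65, 0.68]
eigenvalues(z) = [0.86, 0.36, 0.59]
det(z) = 0.19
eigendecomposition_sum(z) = [[0.82, -0.16, -0.10], [-0.16, 0.03, 0.02], [-0.10, 0.02, 0.01]] + [[0.02, 0.06, 0.05], [0.06, 0.22, 0.16], [0.05, 0.16, 0.12]] + [[0.0, 0.01, -0.01], [0.01, 0.21, -0.28], [-0.01, -0.28, 0.39]]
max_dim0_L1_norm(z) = 0.99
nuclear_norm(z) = 1.82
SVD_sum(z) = [[0.82, -0.16, -0.10],[-0.16, 0.03, 0.02],[-0.1, 0.02, 0.01]] + [[0.0, 0.01, -0.01],[0.01, 0.21, -0.28],[-0.01, -0.28, 0.39]] + [[0.02, 0.06, 0.05],[0.06, 0.22, 0.16],[0.05, 0.16, 0.12]]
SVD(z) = [[-0.98, 0.02, -0.22],[0.19, 0.59, -0.79],[0.12, -0.81, -0.58]] @ diag([0.8644821223617326, 0.5942996031251706, 0.36121827451309674]) @ [[-0.98, 0.19, 0.12], [0.02, 0.59, -0.81], [-0.22, -0.79, -0.58]]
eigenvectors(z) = [[0.98,-0.22,-0.02],[-0.19,-0.79,-0.59],[-0.12,-0.58,0.81]]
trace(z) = 1.82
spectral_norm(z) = 0.86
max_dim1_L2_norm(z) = 0.85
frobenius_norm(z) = 1.11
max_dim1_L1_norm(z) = 0.99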